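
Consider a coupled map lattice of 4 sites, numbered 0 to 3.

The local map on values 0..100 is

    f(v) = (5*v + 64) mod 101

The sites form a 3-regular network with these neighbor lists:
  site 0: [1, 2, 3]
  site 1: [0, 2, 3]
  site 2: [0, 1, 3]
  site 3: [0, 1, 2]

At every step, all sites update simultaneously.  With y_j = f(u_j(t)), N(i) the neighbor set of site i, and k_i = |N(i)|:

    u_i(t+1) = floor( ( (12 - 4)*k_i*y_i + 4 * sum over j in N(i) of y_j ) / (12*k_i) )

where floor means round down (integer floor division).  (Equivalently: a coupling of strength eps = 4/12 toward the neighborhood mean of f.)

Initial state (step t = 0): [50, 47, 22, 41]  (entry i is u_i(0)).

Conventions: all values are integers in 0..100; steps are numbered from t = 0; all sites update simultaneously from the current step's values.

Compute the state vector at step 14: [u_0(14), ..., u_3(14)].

Answer: [41, 42, 19, 19]

Derivation:
t=0: [50, 47, 22, 41]
t=1: [33, 81, 68, 64]
t=2: [34, 55, 19, 64]
t=3: [40, 43, 55, 68]
t=4: [53, 62, 39, 19]
t=5: [38, 63, 55, 55]
t=6: [51, 64, 42, 42]
t=7: [35, 71, 66, 66]
t=8: [46, 34, 76, 76]
t=9: [73, 40, 44, 44]
t=10: [41, 62, 73, 73]
t=11: [58, 60, 34, 34]
t=12: [47, 53, 37, 37]
t=13: [78, 38, 50, 50]
t=14: [41, 42, 19, 19]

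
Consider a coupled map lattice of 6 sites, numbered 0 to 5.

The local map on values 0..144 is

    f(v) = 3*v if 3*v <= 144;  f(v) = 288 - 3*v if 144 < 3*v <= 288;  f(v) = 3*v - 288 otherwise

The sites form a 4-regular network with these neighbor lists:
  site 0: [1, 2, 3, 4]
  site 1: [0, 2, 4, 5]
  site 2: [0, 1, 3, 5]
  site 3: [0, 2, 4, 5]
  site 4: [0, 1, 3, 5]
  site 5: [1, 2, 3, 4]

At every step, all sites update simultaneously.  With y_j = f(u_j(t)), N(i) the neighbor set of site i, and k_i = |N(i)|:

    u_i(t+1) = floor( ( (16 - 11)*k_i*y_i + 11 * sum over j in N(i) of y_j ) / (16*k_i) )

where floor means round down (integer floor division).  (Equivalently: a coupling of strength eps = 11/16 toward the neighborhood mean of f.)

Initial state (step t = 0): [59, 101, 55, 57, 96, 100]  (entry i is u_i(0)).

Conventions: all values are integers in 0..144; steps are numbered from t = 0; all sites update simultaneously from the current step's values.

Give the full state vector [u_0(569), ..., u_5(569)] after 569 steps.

Simulating step by step:
t=0: [59, 101, 55, 57, 96, 100]
t=1: [78, 46, 82, 78, 43, 47]
t=2: [79, 106, 79, 79, 106, 106]
t=3: [43, 37, 43, 43, 37, 37]
t=4: [122, 117, 122, 122, 117, 117]
t=5: [72, 68, 72, 72, 68, 68]
t=6: [76, 79, 76, 76, 79, 79]
t=7: [56, 54, 56, 56, 54, 54]
t=8: [122, 123, 122, 122, 123, 123]
t=9: [79, 79, 79, 79, 79, 79]
t=10: [51, 51, 51, 51, 51, 51]
t=11: [135, 135, 135, 135, 135, 135]
t=12: [117, 117, 117, 117, 117, 117]
t=13: [63, 63, 63, 63, 63, 63]
t=14: [99, 99, 99, 99, 99, 99]
t=15: [9, 9, 9, 9, 9, 9]
t=16: [27, 27, 27, 27, 27, 27]
t=17: [81, 81, 81, 81, 81, 81]
t=18: [45, 45, 45, 45, 45, 45]
t=19: [135, 135, 135, 135, 135, 135]

Answer: [81, 81, 81, 81, 81, 81]
Key observation: The state at step 11, [135, 135, 135, 135, 135, 135], reappears at step 19: the system is in a cycle of period 8 from step 11 on.  Therefore the state at step 569 equals the state at step 11 + ((569 - 11) mod 8) = 17, which is [81, 81, 81, 81, 81, 81].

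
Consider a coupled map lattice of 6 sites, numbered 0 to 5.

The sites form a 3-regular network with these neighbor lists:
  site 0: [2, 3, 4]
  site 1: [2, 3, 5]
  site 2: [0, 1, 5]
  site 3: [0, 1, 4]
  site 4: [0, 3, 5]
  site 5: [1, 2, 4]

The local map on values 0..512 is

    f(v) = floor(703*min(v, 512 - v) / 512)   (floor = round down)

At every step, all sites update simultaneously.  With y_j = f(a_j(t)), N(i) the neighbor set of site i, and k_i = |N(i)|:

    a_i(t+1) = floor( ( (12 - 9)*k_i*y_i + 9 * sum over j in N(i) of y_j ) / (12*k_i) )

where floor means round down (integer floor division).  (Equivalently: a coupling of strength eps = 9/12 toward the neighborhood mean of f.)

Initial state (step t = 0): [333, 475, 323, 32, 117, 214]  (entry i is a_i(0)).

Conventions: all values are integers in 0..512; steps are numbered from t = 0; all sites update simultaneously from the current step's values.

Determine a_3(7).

Answer: a_3(7) = 312

Derivation:
t=0: [333, 475, 323, 32, 117, 214]
t=1: [176, 161, 211, 124, 185, 190]
t=2: [238, 235, 252, 221, 231, 256]
t=3: [323, 330, 336, 317, 324, 334]
t=4: [256, 250, 248, 258, 257, 248]
t=5: [347, 342, 343, 348, 347, 343]
t=6: [227, 230, 230, 227, 227, 230]
t=7: [312, 314, 314, 312, 312, 314]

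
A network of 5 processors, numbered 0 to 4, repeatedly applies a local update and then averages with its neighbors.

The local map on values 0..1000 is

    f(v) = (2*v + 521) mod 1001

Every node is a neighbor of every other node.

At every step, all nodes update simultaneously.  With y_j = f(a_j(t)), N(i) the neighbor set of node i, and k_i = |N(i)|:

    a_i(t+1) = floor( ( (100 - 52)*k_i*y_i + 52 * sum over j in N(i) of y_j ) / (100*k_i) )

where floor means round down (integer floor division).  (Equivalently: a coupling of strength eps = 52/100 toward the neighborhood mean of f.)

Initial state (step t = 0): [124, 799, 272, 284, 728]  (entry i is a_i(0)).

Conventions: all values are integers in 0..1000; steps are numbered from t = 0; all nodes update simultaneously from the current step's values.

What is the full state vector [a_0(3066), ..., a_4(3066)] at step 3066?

Simulating step by step:
t=0: [124, 799, 272, 284, 728]
t=1: [530, 302, 284, 292, 603]
t=2: [413, 254, 241, 247, 464]
t=3: [230, 118, 109, 113, 265]
t=4: [768, 690, 684, 687, 443]
t=5: [427, 723, 719, 721, 550]
t=6: [635, 842, 839, 841, 721]
t=7: [582, 376, 374, 376, 642]
t=8: [538, 394, 392, 394, 580]
t=9: [494, 393, 391, 393, 523]
t=10: [436, 365, 364, 365, 456]
t=11: [341, 291, 291, 291, 355]
t=12: [166, 131, 131, 131, 176]
t=13: [828, 803, 803, 803, 835]
t=14: [157, 139, 139, 139, 162]
t=15: [822, 809, 809, 809, 825]
t=16: [153, 144, 144, 144, 155]
t=17: [820, 814, 814, 814, 821]
t=18: [154, 150, 150, 150, 155]
t=19: [826, 823, 823, 823, 826]
t=20: [168, 166, 166, 166, 168]
t=21: [855, 854, 854, 854, 855]
t=22: [228, 227, 227, 227, 228]
t=23: [976, 975, 975, 975, 976]
t=24: [470, 469, 469, 469, 470]
t=25: [459, 458, 458, 458, 459]
t=26: [437, 436, 436, 436, 437]
t=27: [393, 392, 392, 392, 393]
t=28: [305, 304, 304, 304, 305]
t=29: [129, 128, 128, 128, 129]
t=30: [778, 777, 777, 777, 778]
t=31: [74, 73, 73, 73, 74]
t=32: [668, 667, 667, 667, 668]
t=33: [855, 854, 854, 854, 855]

Answer: [778, 777, 777, 777, 778]
Key observation: The state at step 21, [855, 854, 854, 854, 855], reappears at step 33: the system is in a cycle of period 12 from step 21 on.  Therefore the state at step 3066 equals the state at step 21 + ((3066 - 21) mod 12) = 30, which is [778, 777, 777, 777, 778].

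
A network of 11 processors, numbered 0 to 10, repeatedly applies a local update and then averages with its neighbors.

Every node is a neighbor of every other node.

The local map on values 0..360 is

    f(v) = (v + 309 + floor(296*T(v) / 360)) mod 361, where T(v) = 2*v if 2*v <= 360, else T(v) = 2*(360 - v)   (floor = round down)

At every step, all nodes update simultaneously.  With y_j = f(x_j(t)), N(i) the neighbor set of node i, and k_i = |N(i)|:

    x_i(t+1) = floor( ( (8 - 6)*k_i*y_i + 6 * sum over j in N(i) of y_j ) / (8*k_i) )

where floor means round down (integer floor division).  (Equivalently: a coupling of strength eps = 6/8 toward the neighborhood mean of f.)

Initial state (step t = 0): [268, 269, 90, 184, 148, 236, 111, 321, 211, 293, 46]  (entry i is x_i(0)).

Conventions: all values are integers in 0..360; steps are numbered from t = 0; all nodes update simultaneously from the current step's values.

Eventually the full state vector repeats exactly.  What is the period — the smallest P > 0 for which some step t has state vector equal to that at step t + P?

Answer: 2
Key observation: The state at step 22, [327, 327, 327, 327, 327, 327, 327, 327, 327, 327, 327], reappears at step 24 — and no state repeats earlier — so the cycle the system enters has period 2.

Derivation:
t=0: [268, 269, 90, 184, 148, 236, 111, 321, 211, 293, 46]
t=1: [125, 125, 156, 134, 183, 128, 166, 182, 131, 185, 136]
t=2: [221, 221, 236, 226, 184, 223, 177, 184, 224, 183, 227]
t=3: [41, 41, 39, 40, 45, 41, 44, 45, 41, 45, 40]
t=4: [58, 58, 57, 57, 60, 58, 59, 60, 58, 60, 57]
t=5: [101, 101, 101, 101, 102, 101, 102, 102, 101, 102, 101]
t=6: [215, 215, 215, 215, 215, 215, 215, 215, 215, 215, 215]
t=7: [40, 40, 40, 40, 40, 40, 40, 40, 40, 40, 40]
t=8: [53, 53, 53, 53, 53, 53, 53, 53, 53, 53, 53]
t=9: [88, 88, 88, 88, 88, 88, 88, 88, 88, 88, 88]
t=10: [180, 180, 180, 180, 180, 180, 180, 180, 180, 180, 180]
t=11: [63, 63, 63, 63, 63, 63, 63, 63, 63, 63, 63]
t=12: [114, 114, 114, 114, 114, 114, 114, 114, 114, 114, 114]
t=13: [249, 249, 249, 249, 249, 249, 249, 249, 249, 249, 249]
t=14: [18, 18, 18, 18, 18, 18, 18, 18, 18, 18, 18]
t=15: [356, 356, 356, 356, 356, 356, 356, 356, 356, 356, 356]
t=16: [310, 310, 310, 310, 310, 310, 310, 310, 310, 310, 310]
t=17: [340, 340, 340, 340, 340, 340, 340, 340, 340, 340, 340]
t=18: [320, 320, 320, 320, 320, 320, 320, 320, 320, 320, 320]
t=19: [333, 333, 333, 333, 333, 333, 333, 333, 333, 333, 333]
t=20: [325, 325, 325, 325, 325, 325, 325, 325, 325, 325, 325]
t=21: [330, 330, 330, 330, 330, 330, 330, 330, 330, 330, 330]
t=22: [327, 327, 327, 327, 327, 327, 327, 327, 327, 327, 327]
t=23: [329, 329, 329, 329, 329, 329, 329, 329, 329, 329, 329]
t=24: [327, 327, 327, 327, 327, 327, 327, 327, 327, 327, 327]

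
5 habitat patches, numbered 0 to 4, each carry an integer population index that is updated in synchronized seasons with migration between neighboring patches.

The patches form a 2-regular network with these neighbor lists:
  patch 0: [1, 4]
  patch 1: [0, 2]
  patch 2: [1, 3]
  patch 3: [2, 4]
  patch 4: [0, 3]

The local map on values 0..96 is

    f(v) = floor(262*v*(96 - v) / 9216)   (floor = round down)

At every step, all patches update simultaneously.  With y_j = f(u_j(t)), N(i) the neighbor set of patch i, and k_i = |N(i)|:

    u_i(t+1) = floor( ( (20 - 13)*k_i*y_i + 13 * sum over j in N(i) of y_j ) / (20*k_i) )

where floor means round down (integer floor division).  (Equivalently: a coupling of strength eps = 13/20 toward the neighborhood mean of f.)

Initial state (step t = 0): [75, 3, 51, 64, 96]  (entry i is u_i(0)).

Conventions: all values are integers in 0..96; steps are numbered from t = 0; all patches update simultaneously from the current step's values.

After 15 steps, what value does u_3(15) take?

Simulating step by step:
t=0: [75, 3, 51, 64, 96]
t=1: [17, 37, 43, 41, 33]
t=2: [52, 54, 63, 62, 53]
t=3: [64, 62, 60, 60, 62]
t=4: [58, 59, 60, 60, 59]
t=5: [62, 61, 61, 61, 61]
t=6: [59, 59, 60, 60, 59]
t=7: [62, 61, 61, 61, 61]
t=8: [59, 59, 60, 60, 59]
t=9: [62, 61, 61, 61, 61]
t=10: [59, 59, 60, 60, 59]
t=11: [62, 61, 61, 61, 61]
t=12: [59, 59, 60, 60, 59]
t=13: [62, 61, 61, 61, 61]
t=14: [59, 59, 60, 60, 59]
t=15: [62, 61, 61, 61, 61]

Answer: u_3(15) = 61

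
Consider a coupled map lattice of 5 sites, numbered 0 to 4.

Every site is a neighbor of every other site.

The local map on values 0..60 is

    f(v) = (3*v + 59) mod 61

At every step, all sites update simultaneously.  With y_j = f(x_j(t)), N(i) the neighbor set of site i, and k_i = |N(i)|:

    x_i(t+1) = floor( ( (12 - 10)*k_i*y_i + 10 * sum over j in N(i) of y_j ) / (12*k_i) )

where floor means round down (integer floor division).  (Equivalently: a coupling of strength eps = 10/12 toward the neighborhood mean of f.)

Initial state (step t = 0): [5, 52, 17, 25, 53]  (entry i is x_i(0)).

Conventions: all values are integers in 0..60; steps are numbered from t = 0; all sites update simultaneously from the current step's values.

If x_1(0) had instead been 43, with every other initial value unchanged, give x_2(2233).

Simulating step by step:
t=0: [5, 43, 17, 25, 53]
t=1: [23, 23, 21, 23, 22]
t=2: [4, 4, 4, 4, 4]
t=3: [10, 10, 10, 10, 10]
t=4: [28, 28, 28, 28, 28]
t=5: [21, 21, 21, 21, 21]
t=6: [0, 0, 0, 0, 0]
t=7: [59, 59, 59, 59, 59]
t=8: [53, 53, 53, 53, 53]
t=9: [35, 35, 35, 35, 35]
t=10: [42, 42, 42, 42, 42]
t=11: [2, 2, 2, 2, 2]
t=12: [4, 4, 4, 4, 4]

Answer: x_2(2233) = 10
Key observation: The state at step 2, [4, 4, 4, 4, 4], reappears at step 12: the system is in a cycle of period 10 from step 2 on.  Therefore the state at step 2233 equals the state at step 2 + ((2233 - 2) mod 10) = 3, which is [10, 10, 10, 10, 10].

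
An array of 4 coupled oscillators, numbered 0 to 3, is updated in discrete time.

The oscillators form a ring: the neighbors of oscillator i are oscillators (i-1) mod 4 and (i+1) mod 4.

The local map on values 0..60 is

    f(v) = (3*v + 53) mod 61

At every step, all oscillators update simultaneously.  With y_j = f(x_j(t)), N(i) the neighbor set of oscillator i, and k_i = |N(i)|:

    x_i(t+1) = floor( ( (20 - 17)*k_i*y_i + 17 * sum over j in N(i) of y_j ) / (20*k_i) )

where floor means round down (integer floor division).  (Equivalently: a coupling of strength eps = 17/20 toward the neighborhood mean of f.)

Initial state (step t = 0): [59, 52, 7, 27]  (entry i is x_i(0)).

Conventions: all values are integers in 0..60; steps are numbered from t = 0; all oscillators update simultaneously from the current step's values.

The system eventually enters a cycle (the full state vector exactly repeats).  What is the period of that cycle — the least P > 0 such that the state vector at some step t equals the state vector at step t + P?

Simulating step by step:
t=0: [59, 52, 7, 27]
t=1: [23, 29, 18, 27]
t=2: [12, 22, 19, 21]
t=3: [52, 41, 55, 40]
t=4: [48, 34, 49, 33]
t=5: [28, 18, 29, 17]
t=6: [40, 20, 40, 20]
t=7: [51, 51, 51, 51]
t=8: [23, 23, 23, 23]
t=9: [0, 0, 0, 0]
t=10: [53, 53, 53, 53]
t=11: [29, 29, 29, 29]
t=12: [18, 18, 18, 18]
t=13: [46, 46, 46, 46]
t=14: [8, 8, 8, 8]
t=15: [16, 16, 16, 16]
t=16: [40, 40, 40, 40]
t=17: [51, 51, 51, 51]

Answer: 10
Key observation: The state at step 7, [51, 51, 51, 51], reappears at step 17 — and no state repeats earlier — so the cycle the system enters has period 10.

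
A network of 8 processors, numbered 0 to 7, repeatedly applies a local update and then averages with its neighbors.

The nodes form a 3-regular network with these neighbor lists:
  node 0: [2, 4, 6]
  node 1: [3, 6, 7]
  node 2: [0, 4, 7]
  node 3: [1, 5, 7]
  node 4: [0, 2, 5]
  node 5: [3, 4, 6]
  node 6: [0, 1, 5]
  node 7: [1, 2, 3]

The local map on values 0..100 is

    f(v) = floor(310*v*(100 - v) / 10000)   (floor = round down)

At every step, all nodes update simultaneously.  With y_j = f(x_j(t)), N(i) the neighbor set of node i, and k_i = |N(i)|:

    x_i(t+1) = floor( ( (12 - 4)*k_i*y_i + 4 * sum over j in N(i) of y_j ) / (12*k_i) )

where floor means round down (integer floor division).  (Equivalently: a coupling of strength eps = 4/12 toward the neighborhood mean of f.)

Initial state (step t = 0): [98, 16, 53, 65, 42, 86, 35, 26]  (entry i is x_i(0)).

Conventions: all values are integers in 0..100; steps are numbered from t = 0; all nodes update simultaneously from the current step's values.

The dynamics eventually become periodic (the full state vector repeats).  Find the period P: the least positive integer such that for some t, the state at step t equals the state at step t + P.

Answer: 2
Key observation: The state at step 10, [73, 73, 73, 73, 73, 73, 73, 73], reappears at step 12 — and no state repeats earlier — so the cycle the system enters has period 2.

Derivation:
t=0: [98, 16, 53, 65, 42, 86, 35, 26]
t=1: [28, 49, 66, 61, 63, 48, 56, 60]
t=2: [65, 76, 69, 74, 71, 75, 74, 73]
t=3: [67, 57, 65, 58, 63, 58, 59, 60]
t=4: [69, 74, 70, 74, 71, 74, 73, 73]
t=5: [65, 59, 64, 59, 63, 59, 61, 61]
t=6: [70, 73, 71, 73, 71, 73, 72, 73]
t=7: [64, 61, 63, 61, 63, 61, 62, 61]
t=8: [71, 73, 72, 73, 72, 72, 72, 72]
t=9: [62, 61, 62, 61, 62, 61, 62, 61]
t=10: [73, 73, 73, 73, 73, 73, 73, 73]
t=11: [61, 61, 61, 61, 61, 61, 61, 61]
t=12: [73, 73, 73, 73, 73, 73, 73, 73]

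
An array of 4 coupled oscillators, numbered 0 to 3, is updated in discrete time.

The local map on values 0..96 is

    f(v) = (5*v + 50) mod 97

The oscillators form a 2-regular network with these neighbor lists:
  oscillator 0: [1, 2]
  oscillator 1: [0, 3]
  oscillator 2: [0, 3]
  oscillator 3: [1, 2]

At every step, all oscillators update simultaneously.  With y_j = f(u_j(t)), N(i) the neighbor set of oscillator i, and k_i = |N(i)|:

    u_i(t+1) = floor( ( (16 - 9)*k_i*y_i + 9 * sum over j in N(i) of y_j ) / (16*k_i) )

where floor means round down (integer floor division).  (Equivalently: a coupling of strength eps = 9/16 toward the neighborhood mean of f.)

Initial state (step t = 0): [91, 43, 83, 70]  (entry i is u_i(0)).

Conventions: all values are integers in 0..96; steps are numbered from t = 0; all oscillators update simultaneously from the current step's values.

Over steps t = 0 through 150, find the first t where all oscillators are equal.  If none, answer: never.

Simulating step by step:
t=0: [91, 43, 83, 70]  (not all equal)
t=1: [50, 40, 42, 46]  (not all equal)
t=2: [38, 51, 55, 71]  (not all equal)
t=3: [33, 23, 32, 20]  (not all equal)
t=4: [32, 50, 27, 46]  (not all equal)
t=5: [34, 32, 67, 64]  (not all equal)
t=6: [42, 36, 70, 65]  (not all equal)
t=7: [42, 57, 47, 50]  (not all equal)
t=8: [66, 40, 60, 41]  (not all equal)
t=9: [71, 66, 68, 59]  (not all equal)
t=10: [33, 58, 20, 49]  (not all equal)
t=11: [37, 28, 30, 30]  (not all equal)
t=12: [45, 53, 15, 30]  (not all equal)
t=13: [50, 34, 36, 17]  (not all equal)
t=14: [21, 24, 28, 34]  (not all equal)
t=15: [72, 55, 64, 58]  (not all equal)
t=16: [41, 34, 54, 53]  (not all equal)
t=17: [42, 35, 36, 25]  (not all equal)
t=18: [47, 54, 56, 52]  (not all equal)
t=19: [58, 43, 48, 27]  (not all equal)
t=20: [68, 69, 80, 85]  (not all equal)
t=21: [20, 28, 52, 57]  (not all equal)
t=22: [54, 67, 35, 50]  (not all equal)
t=23: [47, 51, 24, 39]  (not all equal)
t=24: [64, 46, 71, 46]  (not all equal)
t=25: [63, 84, 53, 66]  (not all equal)
t=26: [62, 81, 56, 68]  (not all equal)
t=27: [60, 49, 37, 30]  (not all equal)
t=28: [38, 20, 36, 15]  (not all equal)
t=29: [45, 44, 36, 37]  (not all equal)
t=30: [66, 67, 50, 49]  (not all equal)
t=31: [67, 67, 30, 30]  (not all equal)
t=32: [69, 69, 30, 30]  (not all equal)
t=33: [6, 6, 6, 6]  (all equal)

Answer: 33
Key observation: Synchronization is absorbing here: once all oscillators are equal they stay equal, and step 33 is the first all-equal step.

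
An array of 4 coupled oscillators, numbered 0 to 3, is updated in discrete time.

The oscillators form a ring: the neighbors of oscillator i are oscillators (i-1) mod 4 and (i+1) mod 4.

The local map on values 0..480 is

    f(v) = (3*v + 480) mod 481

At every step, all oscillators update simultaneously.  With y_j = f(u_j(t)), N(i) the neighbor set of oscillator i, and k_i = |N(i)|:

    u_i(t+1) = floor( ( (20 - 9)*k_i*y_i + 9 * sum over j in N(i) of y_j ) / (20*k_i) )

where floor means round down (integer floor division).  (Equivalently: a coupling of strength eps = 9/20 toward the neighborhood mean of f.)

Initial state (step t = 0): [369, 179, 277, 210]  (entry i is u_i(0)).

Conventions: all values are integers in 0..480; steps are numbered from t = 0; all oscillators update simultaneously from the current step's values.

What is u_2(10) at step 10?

Answer: u_2(10) = 143

Derivation:
t=0: [369, 179, 277, 210]
t=1: [124, 141, 237, 192]
t=2: [320, 367, 242, 186]
t=3: [311, 238, 182, 204]
t=4: [329, 243, 116, 187]
t=5: [86, 219, 264, 126]
t=6: [265, 223, 294, 334]
t=7: [223, 263, 270, 181]
t=8: [185, 284, 263, 149]
t=9: [223, 289, 352, 330]
t=10: [195, 274, 143, 77]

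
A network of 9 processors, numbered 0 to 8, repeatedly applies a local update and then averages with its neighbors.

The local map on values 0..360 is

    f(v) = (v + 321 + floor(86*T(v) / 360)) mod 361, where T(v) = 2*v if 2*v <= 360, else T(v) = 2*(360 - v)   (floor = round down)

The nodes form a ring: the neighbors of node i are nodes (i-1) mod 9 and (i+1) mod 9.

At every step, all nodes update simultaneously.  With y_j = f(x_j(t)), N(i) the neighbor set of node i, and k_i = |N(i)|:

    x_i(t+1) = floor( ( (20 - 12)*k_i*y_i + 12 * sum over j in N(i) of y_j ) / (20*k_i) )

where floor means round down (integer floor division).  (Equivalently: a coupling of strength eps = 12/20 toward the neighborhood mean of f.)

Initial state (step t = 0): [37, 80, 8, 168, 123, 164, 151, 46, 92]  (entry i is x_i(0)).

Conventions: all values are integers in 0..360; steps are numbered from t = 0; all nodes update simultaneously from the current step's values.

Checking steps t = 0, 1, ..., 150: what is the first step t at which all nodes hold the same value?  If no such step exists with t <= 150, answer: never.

Answer: 12
Key observation: Synchronization is absorbing here: once all nodes are equal they stay equal, and step 12 is the first all-equal step.

Derivation:
t=0: [37, 80, 8, 168, 123, 164, 151, 46, 92]  (not all equal)
t=1: [57, 135, 218, 225, 179, 178, 141, 94, 50]  (not all equal)
t=2: [75, 150, 220, 240, 231, 206, 163, 99, 55]  (not all equal)
t=3: [94, 167, 229, 252, 249, 231, 183, 114, 69]  (not all equal)
t=4: [119, 187, 241, 259, 259, 247, 204, 137, 92]  (not all equal)
t=5: [151, 209, 251, 264, 264, 255, 221, 164, 127]  (not all equal)
t=6: [189, 230, 258, 267, 267, 260, 238, 199, 174]  (not all equal)
t=7: [232, 249, 263, 269, 269, 264, 253, 235, 226]  (not all equal)
t=8: [254, 261, 267, 271, 271, 268, 262, 255, 252]  (not all equal)
t=9: [264, 267, 270, 272, 272, 270, 268, 265, 263]  (not all equal)
t=10: [269, 271, 272, 273, 273, 272, 271, 270, 269]  (not all equal)
t=11: [272, 273, 273, 274, 274, 273, 273, 272, 272]  (not all equal)
t=12: [274, 274, 274, 274, 274, 274, 274, 274, 274]  (all equal)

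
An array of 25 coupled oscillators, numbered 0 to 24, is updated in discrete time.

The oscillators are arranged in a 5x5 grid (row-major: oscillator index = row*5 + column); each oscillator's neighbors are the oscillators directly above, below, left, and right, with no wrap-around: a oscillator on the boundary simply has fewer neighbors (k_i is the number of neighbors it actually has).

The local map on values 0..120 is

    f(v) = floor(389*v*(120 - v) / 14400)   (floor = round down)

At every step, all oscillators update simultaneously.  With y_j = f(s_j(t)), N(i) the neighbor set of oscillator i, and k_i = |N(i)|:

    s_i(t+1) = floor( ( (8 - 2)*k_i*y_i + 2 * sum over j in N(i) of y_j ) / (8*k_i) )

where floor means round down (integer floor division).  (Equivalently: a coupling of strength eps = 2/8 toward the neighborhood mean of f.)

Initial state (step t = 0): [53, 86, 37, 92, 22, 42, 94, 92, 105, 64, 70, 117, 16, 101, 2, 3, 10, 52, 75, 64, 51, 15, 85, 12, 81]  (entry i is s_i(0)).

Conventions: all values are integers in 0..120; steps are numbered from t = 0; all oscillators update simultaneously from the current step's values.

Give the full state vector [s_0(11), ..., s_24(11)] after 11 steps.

Simulating step by step:
t=0: [53, 86, 37, 92, 22, 42, 94, 92, 105, 64, 70, 117, 16, 101, 2, 3, 10, 52, 75, 64, 51, 15, 85, 12, 81]
t=1: [92, 78, 79, 66, 64, 87, 64, 66, 49, 80, 79, 21, 47, 49, 24, 24, 31, 86, 85, 87, 77, 48, 74, 47, 80]
t=2: [72, 87, 88, 95, 94, 78, 91, 95, 92, 85, 81, 63, 89, 90, 67, 67, 73, 79, 81, 76, 86, 90, 90, 90, 85]
t=3: [90, 77, 74, 65, 67, 86, 73, 66, 69, 79, 87, 92, 75, 74, 91, 92, 90, 85, 83, 89, 79, 74, 73, 73, 80]
t=4: [74, 88, 91, 95, 94, 78, 89, 95, 94, 87, 75, 72, 89, 89, 74, 71, 73, 81, 82, 75, 85, 89, 90, 90, 85]
t=5: [88, 76, 70, 64, 67, 87, 75, 65, 66, 76, 91, 90, 75, 75, 88, 91, 90, 83, 83, 89, 80, 75, 73, 73, 80]
t=6: [77, 89, 94, 95, 94, 77, 89, 95, 95, 89, 71, 74, 89, 89, 78, 72, 73, 82, 82, 75, 84, 89, 91, 90, 85]
t=7: [87, 74, 66, 64, 66, 88, 75, 65, 65, 73, 92, 89, 75, 74, 85, 91, 90, 83, 83, 89, 81, 75, 72, 73, 80]
t=8: [78, 90, 95, 96, 95, 76, 89, 95, 95, 91, 70, 75, 89, 90, 81, 72, 73, 82, 82, 76, 84, 89, 91, 90, 85]
t=9: [86, 72, 64, 62, 64, 88, 75, 65, 64, 71, 93, 89, 74, 73, 83, 92, 90, 83, 82, 88, 81, 75, 72, 73, 80]
t=10: [79, 91, 95, 96, 95, 76, 89, 95, 95, 92, 68, 75, 89, 91, 83, 70, 73, 82, 84, 78, 83, 89, 91, 90, 85]
t=11: [85, 72, 64, 62, 64, 88, 75, 65, 64, 69, 94, 89, 74, 72, 80, 92, 90, 82, 80, 86, 82, 75, 72, 73, 80]

Answer: [85, 72, 64, 62, 64, 88, 75, 65, 64, 69, 94, 89, 74, 72, 80, 92, 90, 82, 80, 86, 82, 75, 72, 73, 80]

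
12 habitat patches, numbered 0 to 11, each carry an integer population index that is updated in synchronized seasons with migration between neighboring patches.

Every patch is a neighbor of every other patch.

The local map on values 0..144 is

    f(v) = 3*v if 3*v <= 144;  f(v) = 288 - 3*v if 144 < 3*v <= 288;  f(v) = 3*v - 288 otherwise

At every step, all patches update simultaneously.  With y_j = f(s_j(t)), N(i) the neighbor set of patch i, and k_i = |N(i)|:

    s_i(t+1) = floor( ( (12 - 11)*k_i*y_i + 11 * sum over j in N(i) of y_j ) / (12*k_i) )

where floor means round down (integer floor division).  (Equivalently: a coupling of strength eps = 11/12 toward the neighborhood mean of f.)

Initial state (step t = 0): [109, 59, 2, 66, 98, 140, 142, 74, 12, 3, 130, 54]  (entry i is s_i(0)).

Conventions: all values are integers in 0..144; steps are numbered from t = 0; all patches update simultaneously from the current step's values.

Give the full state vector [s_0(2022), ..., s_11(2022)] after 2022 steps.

Simulating step by step:
t=0: [109, 59, 2, 66, 98, 140, 142, 74, 12, 3, 130, 54]
t=1: [71, 71, 71, 71, 71, 71, 71, 71, 71, 71, 71, 71]
t=2: [75, 75, 75, 75, 75, 75, 75, 75, 75, 75, 75, 75]
t=3: [63, 63, 63, 63, 63, 63, 63, 63, 63, 63, 63, 63]
t=4: [99, 99, 99, 99, 99, 99, 99, 99, 99, 99, 99, 99]
t=5: [9, 9, 9, 9, 9, 9, 9, 9, 9, 9, 9, 9]
t=6: [27, 27, 27, 27, 27, 27, 27, 27, 27, 27, 27, 27]
t=7: [81, 81, 81, 81, 81, 81, 81, 81, 81, 81, 81, 81]
t=8: [45, 45, 45, 45, 45, 45, 45, 45, 45, 45, 45, 45]
t=9: [135, 135, 135, 135, 135, 135, 135, 135, 135, 135, 135, 135]
t=10: [117, 117, 117, 117, 117, 117, 117, 117, 117, 117, 117, 117]
t=11: [63, 63, 63, 63, 63, 63, 63, 63, 63, 63, 63, 63]

Answer: [27, 27, 27, 27, 27, 27, 27, 27, 27, 27, 27, 27]
Key observation: The state at step 3, [63, 63, 63, 63, 63, 63, 63, 63, 63, 63, 63, 63], reappears at step 11: the system is in a cycle of period 8 from step 3 on.  Therefore the state at step 2022 equals the state at step 3 + ((2022 - 3) mod 8) = 6, which is [27, 27, 27, 27, 27, 27, 27, 27, 27, 27, 27, 27].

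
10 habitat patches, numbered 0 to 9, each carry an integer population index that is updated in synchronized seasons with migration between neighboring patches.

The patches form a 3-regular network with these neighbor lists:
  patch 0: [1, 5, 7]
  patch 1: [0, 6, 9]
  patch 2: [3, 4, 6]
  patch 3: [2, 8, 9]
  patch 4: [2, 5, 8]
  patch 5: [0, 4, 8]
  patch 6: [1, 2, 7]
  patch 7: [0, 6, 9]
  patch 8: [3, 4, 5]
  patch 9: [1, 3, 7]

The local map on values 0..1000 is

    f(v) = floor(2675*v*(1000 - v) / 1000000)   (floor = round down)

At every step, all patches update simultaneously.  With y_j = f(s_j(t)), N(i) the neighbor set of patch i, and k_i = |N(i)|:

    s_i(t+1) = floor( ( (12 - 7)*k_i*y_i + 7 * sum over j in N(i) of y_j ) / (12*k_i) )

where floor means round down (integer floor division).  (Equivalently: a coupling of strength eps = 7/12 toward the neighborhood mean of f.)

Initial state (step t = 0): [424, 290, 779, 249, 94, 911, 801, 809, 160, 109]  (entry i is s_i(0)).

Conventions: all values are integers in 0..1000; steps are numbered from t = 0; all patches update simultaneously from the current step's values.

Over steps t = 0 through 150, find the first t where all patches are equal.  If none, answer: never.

Simulating step by step:
t=0: [424, 290, 779, 249, 94, 911, 801, 809, 160, 109]  (not all equal)
t=1: [501, 489, 415, 417, 295, 330, 454, 432, 332, 392]  (not all equal)
t=2: [650, 661, 633, 636, 588, 599, 659, 656, 596, 649]  (not all equal)
t=3: [611, 603, 621, 622, 640, 636, 604, 604, 639, 607]  (not all equal)
t=4: [633, 638, 628, 628, 619, 621, 637, 638, 619, 636]  (not all equal)
t=5: [621, 618, 624, 624, 628, 627, 618, 618, 628, 619]  (not all equal)
t=6: [629, 630, 627, 627, 624, 625, 630, 630, 624, 629]  (not all equal)
t=7: [624, 623, 625, 625, 626, 626, 623, 623, 626, 623]  (not all equal)
t=8: [627, 627, 626, 626, 626, 626, 627, 627, 626, 627]  (not all equal)
t=9: [625, 625, 625, 625, 626, 625, 625, 625, 626, 625]  (not all equal)
t=10: [626, 626, 626, 626, 626, 626, 626, 626, 626, 626]  (all equal)

Answer: 10
Key observation: Synchronization is absorbing here: once all patches are equal they stay equal, and step 10 is the first all-equal step.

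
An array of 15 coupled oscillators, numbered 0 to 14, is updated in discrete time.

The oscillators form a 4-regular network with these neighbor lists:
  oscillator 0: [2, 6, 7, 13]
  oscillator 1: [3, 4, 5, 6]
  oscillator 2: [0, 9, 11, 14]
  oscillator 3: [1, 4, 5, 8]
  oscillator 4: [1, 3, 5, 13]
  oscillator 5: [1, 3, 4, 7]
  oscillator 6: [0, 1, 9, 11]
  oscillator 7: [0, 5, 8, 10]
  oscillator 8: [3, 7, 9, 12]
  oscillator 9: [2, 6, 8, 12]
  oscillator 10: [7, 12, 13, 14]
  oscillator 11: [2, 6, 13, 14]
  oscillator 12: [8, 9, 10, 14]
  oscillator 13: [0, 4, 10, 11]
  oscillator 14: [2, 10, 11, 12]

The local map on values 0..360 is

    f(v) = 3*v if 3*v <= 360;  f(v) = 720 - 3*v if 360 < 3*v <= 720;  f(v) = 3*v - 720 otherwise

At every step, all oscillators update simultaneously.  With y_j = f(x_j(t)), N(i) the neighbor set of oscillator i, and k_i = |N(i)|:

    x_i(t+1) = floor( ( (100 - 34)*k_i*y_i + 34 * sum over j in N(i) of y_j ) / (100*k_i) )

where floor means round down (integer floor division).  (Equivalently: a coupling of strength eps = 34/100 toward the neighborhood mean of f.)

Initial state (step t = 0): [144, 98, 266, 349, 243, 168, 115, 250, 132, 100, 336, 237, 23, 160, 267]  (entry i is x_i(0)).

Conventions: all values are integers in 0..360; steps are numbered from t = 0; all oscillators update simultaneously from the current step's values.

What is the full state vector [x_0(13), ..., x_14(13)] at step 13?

Simulating step by step:
t=0: [144, 98, 266, 349, 243, 168, 115, 250, 132, 100, 336, 237, 23, 160, 267]
t=1: [248, 270, 109, 287, 97, 198, 303, 114, 275, 267, 225, 69, 129, 208, 91]
t=2: [96, 122, 265, 145, 230, 156, 158, 251, 145, 134, 118, 211, 262, 111, 257]
t=3: [248, 302, 112, 266, 123, 225, 251, 121, 247, 267, 274, 117, 129, 284, 83]
t=4: [88, 165, 281, 102, 269, 112, 76, 251, 86, 114, 158, 295, 258, 157, 259]
t=5: [228, 229, 151, 278, 152, 277, 235, 115, 232, 282, 195, 164, 112, 229, 87]
t=6: [79, 64, 231, 111, 198, 137, 45, 253, 94, 137, 171, 199, 268, 78, 254]
t=7: [193, 203, 78, 297, 173, 262, 162, 113, 251, 248, 170, 118, 126, 213, 65]
t=8: [168, 130, 215, 147, 169, 113, 207, 261, 96, 87, 219, 296, 264, 130, 225]
t=9: [190, 296, 108, 283, 249, 298, 148, 118, 247, 217, 84, 157, 103, 273, 61]
t=10: [188, 162, 269, 118, 66, 172, 236, 284, 87, 124, 246, 239, 248, 122, 217]
t=11: [152, 219, 106, 309, 228, 212, 70, 141, 245, 262, 61, 46, 75, 265, 56]
t=12: [250, 87, 263, 153, 60, 106, 183, 242, 77, 108, 185, 156, 185, 102, 184]
t=13: [66, 251, 111, 256, 216, 270, 186, 67, 216, 267, 163, 227, 184, 255, 166]

Answer: [66, 251, 111, 256, 216, 270, 186, 67, 216, 267, 163, 227, 184, 255, 166]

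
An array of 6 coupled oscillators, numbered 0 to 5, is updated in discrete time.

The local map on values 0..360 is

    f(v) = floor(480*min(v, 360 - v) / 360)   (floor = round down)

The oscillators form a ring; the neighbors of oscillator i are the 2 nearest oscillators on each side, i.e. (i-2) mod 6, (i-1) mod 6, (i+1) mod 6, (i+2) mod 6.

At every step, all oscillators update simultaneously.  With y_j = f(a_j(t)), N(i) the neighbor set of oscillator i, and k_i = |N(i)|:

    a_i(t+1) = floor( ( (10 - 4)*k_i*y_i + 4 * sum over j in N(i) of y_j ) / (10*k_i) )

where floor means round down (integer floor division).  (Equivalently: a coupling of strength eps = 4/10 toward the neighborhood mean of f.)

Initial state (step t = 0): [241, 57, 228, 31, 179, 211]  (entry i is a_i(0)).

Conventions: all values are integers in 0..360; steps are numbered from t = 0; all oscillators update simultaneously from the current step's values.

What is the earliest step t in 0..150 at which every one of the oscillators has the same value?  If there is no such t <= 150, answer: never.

Simulating step by step:
t=0: [241, 57, 228, 31, 179, 211]  (not all equal)
t=1: [163, 102, 156, 93, 200, 170]  (not all equal)
t=2: [208, 159, 193, 152, 205, 204]  (not all equal)
t=3: [206, 210, 215, 206, 207, 207]  (not all equal)
t=4: [203, 200, 197, 203, 203, 203]  (not all equal)
t=5: [210, 212, 214, 210, 209, 209]  (not all equal)
t=6: [199, 197, 196, 199, 200, 200]  (not all equal)
t=7: [214, 216, 216, 214, 213, 213]  (not all equal)
t=8: [194, 192, 192, 194, 195, 195]  (not all equal)
t=9: [221, 223, 223, 221, 220, 220]  (not all equal)
t=10: [184, 183, 183, 184, 185, 185]  (not all equal)
t=11: [234, 235, 235, 234, 233, 233]  (not all equal)
t=12: [167, 166, 166, 167, 168, 168]  (not all equal)
t=13: [222, 221, 221, 222, 223, 223]  (not all equal)
t=14: [183, 184, 184, 183, 182, 182]  (not all equal)
t=15: [235, 234, 234, 235, 236, 236]  (not all equal)
t=16: [166, 167, 167, 166, 165, 165]  (not all equal)
t=17: [221, 221, 221, 221, 220, 220]  (not all equal)
t=18: [185, 185, 185, 185, 185, 185]  (all equal)

Answer: 18
Key observation: Synchronization is absorbing here: once all oscillators are equal they stay equal, and step 18 is the first all-equal step.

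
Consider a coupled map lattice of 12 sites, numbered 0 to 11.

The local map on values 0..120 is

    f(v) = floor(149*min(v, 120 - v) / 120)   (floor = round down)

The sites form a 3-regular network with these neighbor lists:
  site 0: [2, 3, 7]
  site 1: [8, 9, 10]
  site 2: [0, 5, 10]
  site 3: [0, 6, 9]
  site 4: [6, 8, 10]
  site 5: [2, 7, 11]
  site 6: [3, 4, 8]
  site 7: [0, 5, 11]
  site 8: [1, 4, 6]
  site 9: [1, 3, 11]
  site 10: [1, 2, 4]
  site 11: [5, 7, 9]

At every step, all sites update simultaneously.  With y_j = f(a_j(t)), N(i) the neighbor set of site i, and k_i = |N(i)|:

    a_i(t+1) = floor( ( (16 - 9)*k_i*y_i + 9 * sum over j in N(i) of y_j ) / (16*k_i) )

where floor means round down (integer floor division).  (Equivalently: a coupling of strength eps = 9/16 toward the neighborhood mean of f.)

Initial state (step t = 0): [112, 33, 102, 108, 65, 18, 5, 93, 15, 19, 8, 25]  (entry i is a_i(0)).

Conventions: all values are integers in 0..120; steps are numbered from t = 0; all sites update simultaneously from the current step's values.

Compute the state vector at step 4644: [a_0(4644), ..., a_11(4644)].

Answer: [58, 58, 58, 58, 58, 58, 58, 58, 58, 58, 58, 58]
Key observation: The state at step 21, [72, 72, 72, 72, 72, 72, 72, 72, 72, 72, 72, 72], reappears at step 25: the system is in a cycle of period 4 from step 21 on.  Therefore the state at step 4644 equals the state at step 21 + ((4644 - 21) mod 4) = 24, which is [58, 58, 58, 58, 58, 58, 58, 58, 58, 58, 58, 58].

Derivation:
t=0: [112, 33, 102, 108, 65, 18, 5, 93, 15, 19, 8, 25]
t=1: [16, 26, 17, 13, 35, 25, 21, 26, 29, 26, 28, 28]
t=2: [21, 33, 24, 21, 36, 29, 29, 29, 34, 29, 32, 32]
t=3: [28, 39, 31, 29, 41, 35, 36, 34, 40, 35, 38, 37]
t=4: [36, 47, 39, 38, 48, 42, 44, 41, 48, 43, 46, 43]
t=5: [46, 57, 49, 48, 57, 51, 54, 49, 57, 52, 55, 52]
t=6: [58, 68, 61, 61, 69, 62, 66, 60, 69, 64, 67, 63]
t=7: [72, 64, 71, 70, 64, 72, 66, 72, 63, 69, 65, 70]
t=8: [59, 67, 61, 62, 68, 59, 67, 59, 69, 63, 66, 61]
t=9: [72, 65, 71, 70, 64, 73, 65, 73, 63, 70, 67, 72]
t=10: [59, 66, 60, 62, 68, 58, 67, 58, 69, 62, 65, 59]
t=11: [72, 67, 72, 70, 64, 72, 65, 72, 64, 71, 68, 72]
t=12: [59, 64, 59, 62, 67, 59, 67, 59, 68, 61, 64, 59]
t=13: [72, 68, 72, 71, 65, 73, 66, 73, 65, 72, 69, 73]
t=14: [59, 63, 59, 60, 66, 58, 66, 58, 67, 59, 63, 58]
t=15: [73, 69, 72, 72, 67, 72, 67, 72, 66, 72, 70, 72]
t=16: [58, 62, 59, 59, 64, 59, 64, 58, 65, 59, 62, 59]
t=17: [72, 71, 72, 72, 69, 72, 69, 72, 69, 72, 71, 72]
t=18: [59, 60, 59, 59, 62, 59, 62, 59, 62, 59, 60, 59]
t=19: [73, 73, 73, 72, 72, 73, 72, 73, 72, 73, 73, 73]
t=20: [58, 58, 58, 58, 58, 58, 59, 58, 58, 58, 58, 58]
t=21: [72, 72, 72, 72, 72, 72, 72, 72, 72, 72, 72, 72]
t=22: [59, 59, 59, 59, 59, 59, 59, 59, 59, 59, 59, 59]
t=23: [73, 73, 73, 73, 73, 73, 73, 73, 73, 73, 73, 73]
t=24: [58, 58, 58, 58, 58, 58, 58, 58, 58, 58, 58, 58]
t=25: [72, 72, 72, 72, 72, 72, 72, 72, 72, 72, 72, 72]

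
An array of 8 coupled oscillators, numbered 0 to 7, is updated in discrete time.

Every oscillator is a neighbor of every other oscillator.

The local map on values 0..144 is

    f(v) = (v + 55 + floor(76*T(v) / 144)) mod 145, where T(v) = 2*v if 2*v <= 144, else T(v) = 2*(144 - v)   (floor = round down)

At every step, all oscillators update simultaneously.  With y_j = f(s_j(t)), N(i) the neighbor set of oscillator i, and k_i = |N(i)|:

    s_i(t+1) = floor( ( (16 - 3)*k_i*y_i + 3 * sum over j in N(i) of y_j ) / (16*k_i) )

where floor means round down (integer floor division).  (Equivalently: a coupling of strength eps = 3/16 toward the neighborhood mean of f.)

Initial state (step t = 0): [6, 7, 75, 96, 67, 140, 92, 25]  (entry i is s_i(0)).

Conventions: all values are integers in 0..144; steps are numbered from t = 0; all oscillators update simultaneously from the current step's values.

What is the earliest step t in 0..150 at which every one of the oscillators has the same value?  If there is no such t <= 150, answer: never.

Answer: never
Key observation: The state at step 10 reappears at step 13 — the system is in a cycle of period 3 from step 10 on.  No step 0..13 is synchronized, and the cycle repeats forever, so no step up to 150 (or ever) has all oscillators equal.

Derivation:
t=0: [6, 7, 75, 96, 67, 140, 92, 25]  (not all equal)
t=1: [66, 67, 58, 57, 50, 56, 57, 97]  (not all equal)
t=2: [42, 44, 29, 28, 16, 26, 28, 51]  (not all equal)
t=3: [129, 18, 108, 106, 86, 103, 106, 29]  (not all equal)
t=4: [56, 86, 58, 58, 59, 58, 58, 104]  (not all equal)
t=5: [27, 52, 30, 30, 31, 30, 30, 51]  (not all equal)
t=6: [105, 31, 110, 110, 112, 110, 110, 30]  (not all equal)
t=7: [59, 107, 58, 58, 58, 58, 58, 106]  (not all equal)
t=8: [32, 51, 30, 30, 30, 30, 30, 51]  (not all equal)
t=9: [113, 30, 110, 110, 110, 110, 110, 30]  (not all equal)
t=10: [58, 106, 58, 58, 58, 58, 58, 106]  (not all equal)
t=11: [30, 51, 30, 30, 30, 30, 30, 51]  (not all equal)
t=12: [110, 30, 110, 110, 110, 110, 110, 30]  (not all equal)
t=13: [58, 106, 58, 58, 58, 58, 58, 106]  (not all equal)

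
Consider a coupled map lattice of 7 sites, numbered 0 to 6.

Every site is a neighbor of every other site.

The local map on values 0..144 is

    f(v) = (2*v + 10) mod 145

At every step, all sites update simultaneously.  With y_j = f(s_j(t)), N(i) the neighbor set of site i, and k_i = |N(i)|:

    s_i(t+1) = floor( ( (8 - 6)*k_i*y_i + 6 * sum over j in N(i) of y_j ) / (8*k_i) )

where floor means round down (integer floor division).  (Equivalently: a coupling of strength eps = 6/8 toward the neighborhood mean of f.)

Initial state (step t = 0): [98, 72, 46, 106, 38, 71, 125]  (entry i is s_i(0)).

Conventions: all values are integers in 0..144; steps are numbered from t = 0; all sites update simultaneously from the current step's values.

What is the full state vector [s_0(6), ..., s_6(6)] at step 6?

Simulating step by step:
t=0: [98, 72, 46, 106, 38, 71, 125]
t=1: [64, 58, 69, 66, 67, 58, 71]
t=2: [103, 101, 86, 103, 103, 101, 86]
t=3: [61, 61, 57, 61, 61, 61, 57]
t=4: [130, 130, 129, 130, 130, 130, 129]
t=5: [124, 124, 124, 124, 124, 124, 124]
t=6: [113, 113, 113, 113, 113, 113, 113]

Answer: [113, 113, 113, 113, 113, 113, 113]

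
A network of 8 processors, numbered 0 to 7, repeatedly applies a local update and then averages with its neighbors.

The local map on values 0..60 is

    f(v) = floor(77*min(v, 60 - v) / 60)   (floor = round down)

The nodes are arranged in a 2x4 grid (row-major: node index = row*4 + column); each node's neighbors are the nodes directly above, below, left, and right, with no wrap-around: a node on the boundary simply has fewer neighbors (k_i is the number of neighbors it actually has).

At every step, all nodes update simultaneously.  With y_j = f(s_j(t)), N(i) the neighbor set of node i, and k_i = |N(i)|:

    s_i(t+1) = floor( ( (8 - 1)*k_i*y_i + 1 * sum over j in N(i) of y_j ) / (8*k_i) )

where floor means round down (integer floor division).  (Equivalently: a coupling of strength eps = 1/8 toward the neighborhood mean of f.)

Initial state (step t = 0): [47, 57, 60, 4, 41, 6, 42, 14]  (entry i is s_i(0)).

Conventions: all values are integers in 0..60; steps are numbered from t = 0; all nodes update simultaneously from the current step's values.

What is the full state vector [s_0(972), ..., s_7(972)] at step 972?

Answer: [34, 30, 29, 29, 37, 29, 29, 29]
Key observation: The state at step 19, [33, 36, 37, 37, 30, 37, 37, 37], reappears at step 23: the system is in a cycle of period 4 from step 19 on.  Therefore the state at step 972 equals the state at step 19 + ((972 - 19) mod 4) = 20, which is [34, 30, 29, 29, 37, 29, 29, 29].

Derivation:
t=0: [47, 57, 60, 4, 41, 6, 42, 14]
t=1: [15, 3, 1, 5, 22, 8, 21, 16]
t=2: [18, 3, 2, 6, 26, 11, 24, 19]
t=3: [22, 4, 3, 7, 31, 15, 27, 23]
t=4: [27, 6, 4, 9, 35, 19, 31, 28]
t=5: [32, 8, 6, 12, 31, 24, 35, 33]
t=6: [33, 11, 8, 15, 36, 29, 30, 32]
t=7: [32, 15, 11, 19, 30, 35, 36, 34]
t=8: [34, 20, 15, 23, 37, 31, 29, 32]
t=9: [32, 25, 20, 28, 29, 36, 36, 34]
t=10: [34, 31, 25, 34, 36, 30, 29, 32]
t=11: [33, 36, 32, 33, 30, 37, 36, 35]
t=12: [34, 30, 34, 33, 37, 29, 30, 32]
t=13: [33, 37, 33, 34, 29, 36, 37, 35]
t=14: [33, 29, 33, 33, 36, 30, 29, 31]
t=15: [33, 36, 34, 34, 30, 37, 36, 36]
t=16: [34, 30, 32, 32, 37, 29, 30, 30]
t=17: [33, 37, 35, 35, 29, 36, 37, 37]
t=18: [33, 29, 31, 31, 36, 30, 29, 29]
t=19: [33, 36, 37, 37, 30, 37, 37, 37]
t=20: [34, 30, 29, 29, 37, 29, 29, 29]
t=21: [33, 37, 37, 37, 29, 36, 37, 37]
t=22: [33, 29, 29, 29, 36, 30, 29, 29]
t=23: [33, 36, 37, 37, 30, 37, 37, 37]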